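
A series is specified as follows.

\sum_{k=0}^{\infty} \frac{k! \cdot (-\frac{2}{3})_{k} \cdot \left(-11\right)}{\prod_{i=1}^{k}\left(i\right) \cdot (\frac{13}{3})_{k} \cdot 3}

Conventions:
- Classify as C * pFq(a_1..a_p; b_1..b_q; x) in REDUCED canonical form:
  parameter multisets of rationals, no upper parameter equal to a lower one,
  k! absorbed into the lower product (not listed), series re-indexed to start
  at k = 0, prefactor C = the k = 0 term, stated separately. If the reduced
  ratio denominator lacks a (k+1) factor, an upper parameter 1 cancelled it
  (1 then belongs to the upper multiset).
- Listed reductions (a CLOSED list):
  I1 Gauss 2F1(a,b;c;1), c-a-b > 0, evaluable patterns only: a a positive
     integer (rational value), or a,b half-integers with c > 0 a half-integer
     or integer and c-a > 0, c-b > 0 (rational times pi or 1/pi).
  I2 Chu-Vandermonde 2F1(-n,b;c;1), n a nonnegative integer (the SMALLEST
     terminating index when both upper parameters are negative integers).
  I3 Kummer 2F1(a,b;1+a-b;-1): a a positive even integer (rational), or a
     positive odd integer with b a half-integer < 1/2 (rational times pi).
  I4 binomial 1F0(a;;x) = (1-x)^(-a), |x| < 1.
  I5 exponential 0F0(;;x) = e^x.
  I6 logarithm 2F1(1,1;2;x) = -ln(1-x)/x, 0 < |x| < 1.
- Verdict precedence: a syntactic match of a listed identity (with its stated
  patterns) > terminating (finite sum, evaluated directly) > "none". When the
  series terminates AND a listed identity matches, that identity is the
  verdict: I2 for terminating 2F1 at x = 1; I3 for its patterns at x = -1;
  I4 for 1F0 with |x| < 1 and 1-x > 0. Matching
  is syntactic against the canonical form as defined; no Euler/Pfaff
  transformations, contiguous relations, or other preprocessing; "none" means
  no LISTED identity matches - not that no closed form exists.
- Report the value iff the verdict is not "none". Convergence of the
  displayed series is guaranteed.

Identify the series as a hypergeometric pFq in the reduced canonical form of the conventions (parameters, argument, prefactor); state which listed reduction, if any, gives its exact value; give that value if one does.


Reduced: x = 1, 2F1, upper = {-\frac{2}{3}, 1}, lower = {\frac{13}{3}}, C = -\frac{11}{3}. Verdict (x = 1): the Gauss summation I1 applies (x = 1: the Gamma ratio telescopes since c-a-b = 4 > 0 and a = 1 in Z>0). Hence: -\frac{55}{18}.

The tell: t_0 being -\frac{11}{3}, the product of the first k integers (prefactor -11/3) is k!.
Term ratio: r(k) = 1 * (k-\frac{2}{3}) (k+1) / [(k+\frac{13}{3}) (k+1)] - rational; roots negated = parameters, x = 1, C = -\frac{11}{3}.


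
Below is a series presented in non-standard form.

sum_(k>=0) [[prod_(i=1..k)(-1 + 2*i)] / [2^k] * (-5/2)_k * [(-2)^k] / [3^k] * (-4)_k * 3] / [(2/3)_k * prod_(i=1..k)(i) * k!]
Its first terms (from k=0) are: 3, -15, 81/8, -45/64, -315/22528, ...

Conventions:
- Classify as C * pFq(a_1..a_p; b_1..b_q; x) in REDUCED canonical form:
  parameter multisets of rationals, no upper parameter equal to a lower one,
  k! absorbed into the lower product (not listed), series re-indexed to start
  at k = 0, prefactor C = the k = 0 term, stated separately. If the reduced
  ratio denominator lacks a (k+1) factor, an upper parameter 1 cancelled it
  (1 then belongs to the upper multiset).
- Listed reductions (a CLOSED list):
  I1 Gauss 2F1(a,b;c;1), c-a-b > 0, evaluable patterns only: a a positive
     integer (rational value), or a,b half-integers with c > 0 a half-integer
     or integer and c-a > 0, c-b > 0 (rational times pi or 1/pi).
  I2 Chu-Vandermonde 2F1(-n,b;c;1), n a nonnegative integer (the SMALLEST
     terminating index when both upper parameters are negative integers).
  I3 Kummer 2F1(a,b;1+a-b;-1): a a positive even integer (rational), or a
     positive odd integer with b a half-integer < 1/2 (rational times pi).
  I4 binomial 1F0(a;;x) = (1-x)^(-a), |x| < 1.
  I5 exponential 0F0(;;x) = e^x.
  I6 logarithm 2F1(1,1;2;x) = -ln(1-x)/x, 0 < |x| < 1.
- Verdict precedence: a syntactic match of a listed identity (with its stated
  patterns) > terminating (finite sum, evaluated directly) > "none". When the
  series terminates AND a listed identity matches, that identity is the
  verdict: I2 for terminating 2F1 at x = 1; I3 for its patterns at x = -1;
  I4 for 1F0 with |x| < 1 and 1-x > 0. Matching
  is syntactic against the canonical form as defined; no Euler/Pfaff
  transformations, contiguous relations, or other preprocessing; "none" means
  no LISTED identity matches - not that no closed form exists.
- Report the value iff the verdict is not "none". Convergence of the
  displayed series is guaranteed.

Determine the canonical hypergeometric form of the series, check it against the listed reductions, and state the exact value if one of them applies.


This is 3 * 3F2(-4, -5/2, 1/2; 2/3, 1; -2/3) in reduced canonical form. Verdict: terminating at k = 4: the factor (-4)_k kills every later term; summing the 5 survivors is exact. Hence: -58395/22528.

First insight: x = (-2/3) and the two geometric factors (C = 3, x = -2/3) combine into one argument.
Step ratio: r(k) = (-2/3) * (k-4) (k-5/2) (k+1/2) / [(k+2/3) (k+1) (k+1)] - rational; roots negated = parameters, x = (-2/3), C = 3.


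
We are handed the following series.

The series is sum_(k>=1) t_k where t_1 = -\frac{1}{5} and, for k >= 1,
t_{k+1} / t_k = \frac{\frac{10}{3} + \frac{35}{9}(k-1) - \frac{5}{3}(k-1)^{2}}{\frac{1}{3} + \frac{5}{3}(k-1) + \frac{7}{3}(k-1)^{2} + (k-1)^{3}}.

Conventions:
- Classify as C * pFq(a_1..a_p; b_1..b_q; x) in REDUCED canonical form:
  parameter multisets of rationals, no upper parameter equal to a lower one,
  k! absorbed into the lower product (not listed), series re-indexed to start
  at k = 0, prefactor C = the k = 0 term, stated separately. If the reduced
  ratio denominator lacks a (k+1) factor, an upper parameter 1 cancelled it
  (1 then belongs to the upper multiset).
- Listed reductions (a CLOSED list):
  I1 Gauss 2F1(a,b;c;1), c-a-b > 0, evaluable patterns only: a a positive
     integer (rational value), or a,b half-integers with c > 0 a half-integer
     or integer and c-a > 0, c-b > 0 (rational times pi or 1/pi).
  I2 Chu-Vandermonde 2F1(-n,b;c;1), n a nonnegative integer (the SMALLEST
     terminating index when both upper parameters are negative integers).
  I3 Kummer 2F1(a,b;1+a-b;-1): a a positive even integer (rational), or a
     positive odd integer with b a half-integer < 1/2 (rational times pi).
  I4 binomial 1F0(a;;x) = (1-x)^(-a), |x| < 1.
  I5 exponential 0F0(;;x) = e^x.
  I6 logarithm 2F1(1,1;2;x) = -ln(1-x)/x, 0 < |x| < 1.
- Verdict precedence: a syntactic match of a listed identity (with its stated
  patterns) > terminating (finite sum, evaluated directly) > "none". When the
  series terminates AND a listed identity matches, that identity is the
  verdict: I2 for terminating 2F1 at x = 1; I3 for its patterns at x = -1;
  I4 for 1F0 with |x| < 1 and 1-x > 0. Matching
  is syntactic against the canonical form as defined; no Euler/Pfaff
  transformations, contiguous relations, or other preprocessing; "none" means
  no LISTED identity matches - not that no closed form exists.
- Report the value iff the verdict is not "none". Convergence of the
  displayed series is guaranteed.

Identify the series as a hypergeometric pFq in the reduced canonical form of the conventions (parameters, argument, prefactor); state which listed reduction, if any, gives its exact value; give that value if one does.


x = -\frac{5}{3} here; the reduced form reads 2F2, upper {-3, \frac{2}{3}}, lower {\frac{1}{3}, 1}, C = -\frac{1}{5}. Verdict: terminating - no listed pattern fits, but -3 in the upper list cuts the series at k = 3; direct evaluation. Exact value: -\frac{53573}{11340}.

Structural cue: t_0 being -\frac{1}{5}, the expanded ratio factors over Q; prefactor -1/5, roots give parameters.
Consecutive-term ratio: r(k) = -\frac{5}{3} * (k-3) (k+\frac{2}{3}) / [(k+\frac{1}{3}) (k+1) (k+1)] - rational; roots negated = parameters, x = -\frac{5}{3}, C = -\frac{1}{5}.


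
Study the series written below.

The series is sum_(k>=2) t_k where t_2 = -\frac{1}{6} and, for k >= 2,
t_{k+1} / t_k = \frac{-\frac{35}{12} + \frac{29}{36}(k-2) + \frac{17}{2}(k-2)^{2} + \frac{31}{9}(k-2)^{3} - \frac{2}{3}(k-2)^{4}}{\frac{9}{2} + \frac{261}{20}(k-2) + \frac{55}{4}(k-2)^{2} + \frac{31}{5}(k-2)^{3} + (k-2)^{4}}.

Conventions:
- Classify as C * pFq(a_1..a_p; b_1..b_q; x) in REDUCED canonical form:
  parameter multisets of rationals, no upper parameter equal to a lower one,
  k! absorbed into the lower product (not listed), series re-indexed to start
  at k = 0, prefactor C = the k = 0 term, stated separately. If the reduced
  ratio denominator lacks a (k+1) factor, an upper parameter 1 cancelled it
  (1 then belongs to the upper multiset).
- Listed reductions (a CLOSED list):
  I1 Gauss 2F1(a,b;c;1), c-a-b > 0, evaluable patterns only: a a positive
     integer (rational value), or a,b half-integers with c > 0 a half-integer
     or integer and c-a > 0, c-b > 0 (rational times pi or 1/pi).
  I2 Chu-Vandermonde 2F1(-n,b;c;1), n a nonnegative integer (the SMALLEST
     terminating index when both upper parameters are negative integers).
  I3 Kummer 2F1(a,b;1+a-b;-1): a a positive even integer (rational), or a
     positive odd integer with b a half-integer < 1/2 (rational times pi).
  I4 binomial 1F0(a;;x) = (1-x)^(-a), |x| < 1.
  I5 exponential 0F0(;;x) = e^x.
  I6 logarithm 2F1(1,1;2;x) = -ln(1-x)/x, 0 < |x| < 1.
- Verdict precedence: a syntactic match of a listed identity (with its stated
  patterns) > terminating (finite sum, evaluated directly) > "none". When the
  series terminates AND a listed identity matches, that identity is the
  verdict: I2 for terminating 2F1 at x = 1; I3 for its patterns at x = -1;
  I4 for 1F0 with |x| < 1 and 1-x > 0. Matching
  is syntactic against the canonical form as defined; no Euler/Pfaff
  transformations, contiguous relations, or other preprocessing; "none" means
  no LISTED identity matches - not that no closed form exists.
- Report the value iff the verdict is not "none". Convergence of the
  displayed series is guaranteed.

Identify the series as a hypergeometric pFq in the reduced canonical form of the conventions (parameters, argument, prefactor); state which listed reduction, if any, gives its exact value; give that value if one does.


x = -\frac{2}{3} here; the reduced form reads 3F2, upper {-7, -\frac{1}{2}, \frac{5}{6}}, lower {\frac{6}{5}, \frac{5}{2}}, C = -\frac{1}{6}. Verdict: terminating - no listed pattern fits, but -7 in the upper list cuts the series at k = 7; direct evaluation. Sum: -\frac{5191347906725297}{240056198436966912}.

The tell: t_0 being -\frac{1}{6}, factor the ratio over Q (C = -1/6): negated roots = parameters.
Consecutive-term ratio: r(k) = -\frac{2}{3} * (k-7) (k-\frac{1}{2}) (k+\frac{5}{6}) / [(k+\frac{6}{5}) (k+\frac{5}{2}) (k+1)] - rational; roots negated = parameters, x = -\frac{2}{3}, C = -\frac{1}{6}.


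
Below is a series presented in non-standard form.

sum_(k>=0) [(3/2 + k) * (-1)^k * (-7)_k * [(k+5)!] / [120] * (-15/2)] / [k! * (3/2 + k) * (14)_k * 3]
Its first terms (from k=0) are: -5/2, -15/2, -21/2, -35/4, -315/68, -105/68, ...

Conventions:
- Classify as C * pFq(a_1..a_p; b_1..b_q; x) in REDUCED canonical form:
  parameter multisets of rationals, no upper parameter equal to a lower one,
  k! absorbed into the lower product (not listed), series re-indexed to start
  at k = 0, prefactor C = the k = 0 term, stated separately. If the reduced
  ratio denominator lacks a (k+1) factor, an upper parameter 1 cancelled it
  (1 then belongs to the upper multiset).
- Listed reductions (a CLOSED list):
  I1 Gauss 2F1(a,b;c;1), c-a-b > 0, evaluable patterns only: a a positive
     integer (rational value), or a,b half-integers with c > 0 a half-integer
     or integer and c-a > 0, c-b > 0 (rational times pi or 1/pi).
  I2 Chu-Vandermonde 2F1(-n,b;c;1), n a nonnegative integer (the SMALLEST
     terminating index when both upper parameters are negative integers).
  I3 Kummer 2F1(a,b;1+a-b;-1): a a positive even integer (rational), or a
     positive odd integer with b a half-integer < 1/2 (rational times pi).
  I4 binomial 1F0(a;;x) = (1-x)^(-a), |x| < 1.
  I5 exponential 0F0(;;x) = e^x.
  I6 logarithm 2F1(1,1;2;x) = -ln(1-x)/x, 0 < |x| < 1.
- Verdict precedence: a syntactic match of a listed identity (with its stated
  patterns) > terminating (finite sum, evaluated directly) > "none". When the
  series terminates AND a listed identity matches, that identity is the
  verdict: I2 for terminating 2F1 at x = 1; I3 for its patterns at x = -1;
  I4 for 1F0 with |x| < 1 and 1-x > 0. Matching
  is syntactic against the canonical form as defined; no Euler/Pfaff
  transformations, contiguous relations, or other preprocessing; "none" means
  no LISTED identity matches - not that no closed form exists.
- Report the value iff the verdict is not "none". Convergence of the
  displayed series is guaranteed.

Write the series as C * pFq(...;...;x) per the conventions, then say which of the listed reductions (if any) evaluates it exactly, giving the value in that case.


Key observation: t_0 being -5/2, the constant factors (prefactor -5/2) combine into one prefactor.
Step ratio: r(k) = (-1) * (k-7) (k+6) / [(k+14) (k+1)] - poly over poly, x = (-1) from leading terms; C = -5/2 at k = 0.

Prefactor -5/2, argument -1: 2F1 with upper {-7, 6} over lower {14}. Verdict: the Kummer evaluation I3 fires (x = -1; c = 14 equals 1+a-b for upper {-7, 6}: listed pattern). Hence: -143/4.


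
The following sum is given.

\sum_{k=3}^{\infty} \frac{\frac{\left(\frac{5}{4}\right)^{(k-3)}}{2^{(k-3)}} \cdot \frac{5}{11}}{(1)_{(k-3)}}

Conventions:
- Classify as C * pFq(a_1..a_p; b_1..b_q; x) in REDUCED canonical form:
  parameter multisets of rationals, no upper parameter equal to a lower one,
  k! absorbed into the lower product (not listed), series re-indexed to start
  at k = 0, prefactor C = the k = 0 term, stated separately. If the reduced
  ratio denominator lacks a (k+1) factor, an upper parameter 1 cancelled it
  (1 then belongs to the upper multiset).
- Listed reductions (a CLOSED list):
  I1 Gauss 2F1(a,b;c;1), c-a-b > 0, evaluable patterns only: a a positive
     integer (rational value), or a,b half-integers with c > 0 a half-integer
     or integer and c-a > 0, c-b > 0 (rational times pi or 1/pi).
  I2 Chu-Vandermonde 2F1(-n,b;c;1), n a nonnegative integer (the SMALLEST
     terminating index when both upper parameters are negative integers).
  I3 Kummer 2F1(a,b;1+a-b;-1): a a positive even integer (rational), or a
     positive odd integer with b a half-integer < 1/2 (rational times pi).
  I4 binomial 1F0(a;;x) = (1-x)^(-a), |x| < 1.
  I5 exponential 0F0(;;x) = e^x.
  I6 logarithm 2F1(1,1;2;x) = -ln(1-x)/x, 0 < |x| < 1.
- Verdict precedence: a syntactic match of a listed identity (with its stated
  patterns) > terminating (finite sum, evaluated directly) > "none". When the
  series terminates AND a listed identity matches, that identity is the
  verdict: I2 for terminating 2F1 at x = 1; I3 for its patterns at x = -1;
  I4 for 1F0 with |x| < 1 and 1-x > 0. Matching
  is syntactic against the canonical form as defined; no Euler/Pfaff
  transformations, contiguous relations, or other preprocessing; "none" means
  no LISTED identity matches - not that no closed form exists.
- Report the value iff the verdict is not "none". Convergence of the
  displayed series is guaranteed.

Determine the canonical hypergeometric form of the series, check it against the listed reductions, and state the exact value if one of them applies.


The series (x = \frac{5}{8}) is 0F0: upper {-}, lower {-}, prefactor \frac{5}{11}. Verdict: the I5 exponential reduction fires (the 0F0 exponential series at x = \frac{5}{8}). Its exact value is \frac{5}{11} \cdot e^{\frac{5}{8}}.

First insight: t_0 = \frac{5}{11} here, and the two k-th powers (C = 5/11, x = 5/8) combine into one argument.
Term ratio: r(k) = \frac{5}{8} * 1 / [(k+1)] - rational; roots negated = parameters, x = \frac{5}{8}, C = \frac{5}{11}.


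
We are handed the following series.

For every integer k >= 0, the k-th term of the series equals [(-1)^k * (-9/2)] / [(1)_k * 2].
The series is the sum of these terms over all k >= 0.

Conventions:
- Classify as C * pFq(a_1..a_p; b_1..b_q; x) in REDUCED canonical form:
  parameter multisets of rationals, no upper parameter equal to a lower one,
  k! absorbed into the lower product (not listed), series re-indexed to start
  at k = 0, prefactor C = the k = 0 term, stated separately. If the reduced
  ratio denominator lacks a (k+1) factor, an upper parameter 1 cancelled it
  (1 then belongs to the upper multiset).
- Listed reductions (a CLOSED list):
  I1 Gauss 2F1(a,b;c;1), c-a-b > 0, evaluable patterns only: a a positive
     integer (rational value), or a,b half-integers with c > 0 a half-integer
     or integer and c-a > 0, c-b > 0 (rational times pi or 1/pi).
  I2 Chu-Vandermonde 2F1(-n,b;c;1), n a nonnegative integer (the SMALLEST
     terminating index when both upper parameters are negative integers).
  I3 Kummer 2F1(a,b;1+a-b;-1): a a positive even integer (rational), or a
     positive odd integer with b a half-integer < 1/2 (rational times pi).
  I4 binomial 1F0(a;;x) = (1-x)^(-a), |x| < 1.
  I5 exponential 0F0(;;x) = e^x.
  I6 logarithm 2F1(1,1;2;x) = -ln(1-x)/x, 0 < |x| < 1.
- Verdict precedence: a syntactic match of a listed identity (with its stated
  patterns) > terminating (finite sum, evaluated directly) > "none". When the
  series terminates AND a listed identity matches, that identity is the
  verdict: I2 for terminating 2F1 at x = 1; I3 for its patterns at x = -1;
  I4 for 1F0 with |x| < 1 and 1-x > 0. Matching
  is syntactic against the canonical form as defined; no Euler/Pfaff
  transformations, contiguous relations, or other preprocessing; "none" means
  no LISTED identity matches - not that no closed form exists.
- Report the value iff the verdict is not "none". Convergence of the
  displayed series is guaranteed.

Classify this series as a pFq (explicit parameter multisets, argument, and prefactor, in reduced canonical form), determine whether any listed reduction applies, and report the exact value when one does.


This is -9/4 * 0F0(-; -; -1) in reduced canonical form. Verdict: this is the I5 exponential reduction (the 0F0 exponential series at x = -1). Hence: (-9/4) * e^(-1).

The tell: t_0 = -9/4 here, and the constant factors (prefactor -9/4) combine into one prefactor.
Adjacent-term ratio: r(k) = (-1) * 1 / [(k+1)] - rational; roots negated = parameters, x = (-1), C = -9/4.


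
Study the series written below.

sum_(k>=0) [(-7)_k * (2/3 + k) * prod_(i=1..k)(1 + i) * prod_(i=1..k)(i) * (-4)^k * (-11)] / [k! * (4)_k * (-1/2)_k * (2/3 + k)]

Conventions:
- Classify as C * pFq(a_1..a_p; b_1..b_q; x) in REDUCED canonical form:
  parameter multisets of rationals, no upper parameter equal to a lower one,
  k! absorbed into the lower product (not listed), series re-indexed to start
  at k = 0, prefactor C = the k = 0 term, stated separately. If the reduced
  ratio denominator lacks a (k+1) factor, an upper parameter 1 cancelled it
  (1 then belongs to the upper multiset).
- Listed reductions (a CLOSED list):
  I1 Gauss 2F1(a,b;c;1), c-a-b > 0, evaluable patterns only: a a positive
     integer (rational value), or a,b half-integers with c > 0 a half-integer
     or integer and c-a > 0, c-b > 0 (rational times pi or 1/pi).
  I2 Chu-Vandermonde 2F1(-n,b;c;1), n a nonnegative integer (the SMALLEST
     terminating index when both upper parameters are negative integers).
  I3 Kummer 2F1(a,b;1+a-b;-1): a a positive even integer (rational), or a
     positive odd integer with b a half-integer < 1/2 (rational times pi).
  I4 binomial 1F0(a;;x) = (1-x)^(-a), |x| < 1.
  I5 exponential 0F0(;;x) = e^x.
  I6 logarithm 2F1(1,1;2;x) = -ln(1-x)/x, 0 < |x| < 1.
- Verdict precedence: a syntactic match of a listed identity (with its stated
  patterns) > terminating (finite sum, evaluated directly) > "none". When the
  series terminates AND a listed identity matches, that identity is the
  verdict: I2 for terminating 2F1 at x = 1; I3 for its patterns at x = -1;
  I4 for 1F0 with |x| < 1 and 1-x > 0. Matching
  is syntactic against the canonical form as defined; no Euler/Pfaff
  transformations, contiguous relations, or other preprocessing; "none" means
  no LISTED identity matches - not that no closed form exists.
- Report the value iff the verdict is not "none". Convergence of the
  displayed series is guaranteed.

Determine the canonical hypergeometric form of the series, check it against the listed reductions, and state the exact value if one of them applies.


Key observation: from the first term -11: the running product (C = -11) telescopes to a rising factorial.
Term ratio: r(k) = (-4) * (k-7) (k+1) (k+2) / [(k-1/2) (k+4) (k+1)] - rational; roots negated = parameters, x = (-4), C = -11.

The series (x = -4) is 3F2: upper {-7, 1, 2}, lower {-1/2, 4}, prefactor -11. Verdict: terminating - upper -7 stops the sum at k = 7; the 8 terms are added exactly. Value: 71454109/21.


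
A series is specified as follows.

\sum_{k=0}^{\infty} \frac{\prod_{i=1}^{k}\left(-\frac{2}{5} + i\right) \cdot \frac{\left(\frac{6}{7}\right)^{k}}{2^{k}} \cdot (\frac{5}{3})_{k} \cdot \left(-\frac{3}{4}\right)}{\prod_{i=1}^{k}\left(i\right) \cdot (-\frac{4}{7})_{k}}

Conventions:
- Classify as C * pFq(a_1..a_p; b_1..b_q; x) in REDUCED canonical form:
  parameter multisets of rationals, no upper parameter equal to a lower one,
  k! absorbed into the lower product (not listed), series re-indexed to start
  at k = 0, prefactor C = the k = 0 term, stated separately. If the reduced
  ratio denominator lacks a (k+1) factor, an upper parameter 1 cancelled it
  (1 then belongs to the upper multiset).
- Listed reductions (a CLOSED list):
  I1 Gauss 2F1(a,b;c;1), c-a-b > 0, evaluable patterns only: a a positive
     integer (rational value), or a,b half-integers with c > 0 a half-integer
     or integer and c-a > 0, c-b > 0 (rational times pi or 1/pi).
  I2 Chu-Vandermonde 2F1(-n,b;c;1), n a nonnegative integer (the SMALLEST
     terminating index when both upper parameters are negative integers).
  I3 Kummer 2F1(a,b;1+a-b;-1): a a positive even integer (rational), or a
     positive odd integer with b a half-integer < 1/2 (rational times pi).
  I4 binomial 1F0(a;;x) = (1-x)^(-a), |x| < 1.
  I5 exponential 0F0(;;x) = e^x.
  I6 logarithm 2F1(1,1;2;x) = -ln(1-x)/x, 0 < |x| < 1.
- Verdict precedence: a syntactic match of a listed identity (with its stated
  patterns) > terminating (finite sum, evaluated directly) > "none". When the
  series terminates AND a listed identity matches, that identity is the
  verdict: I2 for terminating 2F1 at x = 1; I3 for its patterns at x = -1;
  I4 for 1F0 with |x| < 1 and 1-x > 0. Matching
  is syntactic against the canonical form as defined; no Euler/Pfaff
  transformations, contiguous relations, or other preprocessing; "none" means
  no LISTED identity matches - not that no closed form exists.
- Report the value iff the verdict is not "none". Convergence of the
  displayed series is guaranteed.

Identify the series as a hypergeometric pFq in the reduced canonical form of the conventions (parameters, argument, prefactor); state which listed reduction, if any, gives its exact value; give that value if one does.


Structural cue: t_0 = -\frac{3}{4} here, and the running product (C = -3/4, x = 3/7) telescopes to a rising factorial.
Adjacent-term ratio: r(k) = \frac{3}{7} * (k+\frac{3}{5}) (k+\frac{5}{3}) / [(k-\frac{4}{7}) (k+1)] - poly over poly, x = \frac{3}{7} from leading terms; C = -\frac{3}{4} at k = 0.

With C = -\frac{3}{4}: the canonical form is 2F1(\frac{3}{5}, \frac{5}{3}; -\frac{4}{7}; \frac{3}{7}). Verdict: none (x = \frac{3}{7}): each listed identity misses the multisets {\frac{3}{5}, \frac{5}{3}} ; {-\frac{4}{7}}.


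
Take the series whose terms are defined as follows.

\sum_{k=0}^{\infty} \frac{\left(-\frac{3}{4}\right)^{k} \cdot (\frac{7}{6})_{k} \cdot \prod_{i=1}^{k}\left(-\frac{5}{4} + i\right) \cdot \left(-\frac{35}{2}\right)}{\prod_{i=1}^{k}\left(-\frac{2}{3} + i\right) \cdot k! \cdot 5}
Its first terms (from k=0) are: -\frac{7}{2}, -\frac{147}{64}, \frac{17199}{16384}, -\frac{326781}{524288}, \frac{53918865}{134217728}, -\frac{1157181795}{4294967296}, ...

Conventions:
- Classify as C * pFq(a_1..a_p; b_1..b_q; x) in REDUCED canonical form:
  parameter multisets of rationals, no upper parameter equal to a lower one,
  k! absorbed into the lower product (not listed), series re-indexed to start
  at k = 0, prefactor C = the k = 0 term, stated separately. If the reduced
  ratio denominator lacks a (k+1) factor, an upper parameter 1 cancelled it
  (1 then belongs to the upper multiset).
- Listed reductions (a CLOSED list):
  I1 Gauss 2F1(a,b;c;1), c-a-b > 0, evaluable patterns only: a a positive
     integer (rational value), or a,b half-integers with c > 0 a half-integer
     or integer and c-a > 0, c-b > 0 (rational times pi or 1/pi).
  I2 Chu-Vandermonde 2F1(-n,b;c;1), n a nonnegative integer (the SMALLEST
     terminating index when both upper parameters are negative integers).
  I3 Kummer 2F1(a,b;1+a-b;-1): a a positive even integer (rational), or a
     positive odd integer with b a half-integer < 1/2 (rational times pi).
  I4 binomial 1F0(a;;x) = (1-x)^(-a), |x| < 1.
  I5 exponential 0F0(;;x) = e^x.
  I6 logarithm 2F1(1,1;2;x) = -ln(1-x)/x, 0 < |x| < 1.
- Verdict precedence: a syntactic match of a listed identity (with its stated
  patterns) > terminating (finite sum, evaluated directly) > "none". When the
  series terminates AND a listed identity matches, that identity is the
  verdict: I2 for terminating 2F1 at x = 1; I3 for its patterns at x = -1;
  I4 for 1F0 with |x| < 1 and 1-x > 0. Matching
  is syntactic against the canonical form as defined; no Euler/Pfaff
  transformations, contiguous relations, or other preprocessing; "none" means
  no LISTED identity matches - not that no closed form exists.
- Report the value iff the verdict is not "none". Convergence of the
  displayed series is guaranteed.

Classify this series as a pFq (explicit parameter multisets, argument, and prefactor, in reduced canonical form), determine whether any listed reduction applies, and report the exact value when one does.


With C = -\frac{7}{2}: the canonical form is 2F1(-\frac{1}{4}, \frac{7}{6}; \frac{1}{3}; -\frac{3}{4}). Verdict: none. A 2F1 with upper {-\frac{1}{4}, \frac{7}{6}} fits none of I1-I6 at x = -\frac{3}{4}; the sum runs forever.

Structural cue: with t_0 = -\frac{7}{2}, the lower running product (C = -7/2, x = -3/4) is a rising factorial.
Adjacent-term ratio: r(k) = -\frac{3}{4} * (k-\frac{1}{4}) (k+\frac{7}{6}) / [(k+\frac{1}{3}) (k+1)] - rational; roots negated = parameters, x = -\frac{3}{4}, C = -\frac{7}{2}.


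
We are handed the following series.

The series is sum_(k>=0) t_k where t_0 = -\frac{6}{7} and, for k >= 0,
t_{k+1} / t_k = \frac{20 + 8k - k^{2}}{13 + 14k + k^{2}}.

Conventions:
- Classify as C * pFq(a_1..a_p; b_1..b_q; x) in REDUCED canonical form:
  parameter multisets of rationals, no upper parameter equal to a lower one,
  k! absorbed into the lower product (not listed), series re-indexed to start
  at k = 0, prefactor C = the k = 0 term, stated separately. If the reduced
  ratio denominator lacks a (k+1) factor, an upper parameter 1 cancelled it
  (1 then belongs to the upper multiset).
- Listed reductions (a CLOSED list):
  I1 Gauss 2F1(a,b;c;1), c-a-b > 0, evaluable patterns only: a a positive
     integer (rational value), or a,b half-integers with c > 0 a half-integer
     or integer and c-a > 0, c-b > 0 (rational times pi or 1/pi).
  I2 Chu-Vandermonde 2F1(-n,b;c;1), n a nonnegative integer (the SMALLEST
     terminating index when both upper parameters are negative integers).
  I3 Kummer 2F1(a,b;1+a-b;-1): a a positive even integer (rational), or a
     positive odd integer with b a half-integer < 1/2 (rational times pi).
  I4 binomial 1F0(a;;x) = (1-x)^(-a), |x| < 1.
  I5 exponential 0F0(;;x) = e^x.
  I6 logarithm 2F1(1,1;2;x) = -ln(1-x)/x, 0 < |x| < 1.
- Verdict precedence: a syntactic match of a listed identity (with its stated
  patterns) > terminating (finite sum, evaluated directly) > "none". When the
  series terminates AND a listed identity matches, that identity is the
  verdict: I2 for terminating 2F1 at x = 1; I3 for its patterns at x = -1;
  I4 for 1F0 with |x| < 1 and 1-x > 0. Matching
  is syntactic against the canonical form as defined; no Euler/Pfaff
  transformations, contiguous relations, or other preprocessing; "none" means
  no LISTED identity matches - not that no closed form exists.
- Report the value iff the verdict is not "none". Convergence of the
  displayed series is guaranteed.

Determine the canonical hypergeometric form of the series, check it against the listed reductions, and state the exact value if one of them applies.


The series (x = -1) is 2F1: upper {-10, 2}, lower {13}, prefactor -\frac{6}{7}. Verdict: Kummer (I3) applies (x = -1; c = 13 equals 1+a-b for upper {-10, 2}: listed pattern). Its exact value is -\frac{36}{7}.

Key observation: x = -1 and roots of the ratio polynomials (C = -6/7, x = -1) are the negated parameters.
Adjacent-term ratio: r(k) = -1 * (k-10) (k+2) / [(k+13) (k+1)] - rational in k, leading ratio -1; with t_0 = -\frac{6}{7}, classification follows.


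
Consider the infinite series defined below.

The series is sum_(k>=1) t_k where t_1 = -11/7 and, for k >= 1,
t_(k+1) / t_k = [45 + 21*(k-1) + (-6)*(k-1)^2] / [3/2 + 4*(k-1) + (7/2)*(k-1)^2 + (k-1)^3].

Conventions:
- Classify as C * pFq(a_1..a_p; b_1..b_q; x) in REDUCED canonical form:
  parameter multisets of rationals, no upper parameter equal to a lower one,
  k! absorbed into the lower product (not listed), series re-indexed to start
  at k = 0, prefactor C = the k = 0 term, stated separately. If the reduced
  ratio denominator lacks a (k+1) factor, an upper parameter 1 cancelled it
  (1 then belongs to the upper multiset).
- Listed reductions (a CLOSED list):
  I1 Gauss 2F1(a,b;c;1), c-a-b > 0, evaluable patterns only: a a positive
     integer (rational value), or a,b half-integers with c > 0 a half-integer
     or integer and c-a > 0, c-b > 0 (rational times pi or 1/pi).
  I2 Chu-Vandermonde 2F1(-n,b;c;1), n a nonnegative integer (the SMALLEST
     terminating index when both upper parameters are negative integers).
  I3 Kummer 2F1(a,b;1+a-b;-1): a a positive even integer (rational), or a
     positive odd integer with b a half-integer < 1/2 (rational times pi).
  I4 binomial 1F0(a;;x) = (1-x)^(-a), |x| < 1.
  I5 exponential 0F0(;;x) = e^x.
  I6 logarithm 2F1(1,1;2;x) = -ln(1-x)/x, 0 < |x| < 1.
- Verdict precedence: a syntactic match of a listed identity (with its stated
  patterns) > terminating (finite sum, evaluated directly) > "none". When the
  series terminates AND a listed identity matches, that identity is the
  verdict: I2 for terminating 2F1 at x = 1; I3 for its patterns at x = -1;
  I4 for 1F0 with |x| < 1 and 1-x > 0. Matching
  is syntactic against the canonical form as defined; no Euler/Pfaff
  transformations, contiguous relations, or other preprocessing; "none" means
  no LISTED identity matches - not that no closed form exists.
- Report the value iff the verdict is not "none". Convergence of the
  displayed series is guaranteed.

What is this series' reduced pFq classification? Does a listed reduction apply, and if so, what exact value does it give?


At argument -6: a 1F1 with upper {-5}, lower {1}, scaled by C = -11/7. Verdict: terminating at k = 5: the factor (-5)_k kills every later term; summing the 6 survivors is exact. Value: -7117/5.

Structural cue: t_0 being -11/7, the expanded ratio factors over Q; prefactor -11/7, roots give parameters.
Ratio: r(k) = (-6) * (k-5) / [(k+1) (k+1)] - rational; roots negated = parameters, x = (-6), C = -11/7.


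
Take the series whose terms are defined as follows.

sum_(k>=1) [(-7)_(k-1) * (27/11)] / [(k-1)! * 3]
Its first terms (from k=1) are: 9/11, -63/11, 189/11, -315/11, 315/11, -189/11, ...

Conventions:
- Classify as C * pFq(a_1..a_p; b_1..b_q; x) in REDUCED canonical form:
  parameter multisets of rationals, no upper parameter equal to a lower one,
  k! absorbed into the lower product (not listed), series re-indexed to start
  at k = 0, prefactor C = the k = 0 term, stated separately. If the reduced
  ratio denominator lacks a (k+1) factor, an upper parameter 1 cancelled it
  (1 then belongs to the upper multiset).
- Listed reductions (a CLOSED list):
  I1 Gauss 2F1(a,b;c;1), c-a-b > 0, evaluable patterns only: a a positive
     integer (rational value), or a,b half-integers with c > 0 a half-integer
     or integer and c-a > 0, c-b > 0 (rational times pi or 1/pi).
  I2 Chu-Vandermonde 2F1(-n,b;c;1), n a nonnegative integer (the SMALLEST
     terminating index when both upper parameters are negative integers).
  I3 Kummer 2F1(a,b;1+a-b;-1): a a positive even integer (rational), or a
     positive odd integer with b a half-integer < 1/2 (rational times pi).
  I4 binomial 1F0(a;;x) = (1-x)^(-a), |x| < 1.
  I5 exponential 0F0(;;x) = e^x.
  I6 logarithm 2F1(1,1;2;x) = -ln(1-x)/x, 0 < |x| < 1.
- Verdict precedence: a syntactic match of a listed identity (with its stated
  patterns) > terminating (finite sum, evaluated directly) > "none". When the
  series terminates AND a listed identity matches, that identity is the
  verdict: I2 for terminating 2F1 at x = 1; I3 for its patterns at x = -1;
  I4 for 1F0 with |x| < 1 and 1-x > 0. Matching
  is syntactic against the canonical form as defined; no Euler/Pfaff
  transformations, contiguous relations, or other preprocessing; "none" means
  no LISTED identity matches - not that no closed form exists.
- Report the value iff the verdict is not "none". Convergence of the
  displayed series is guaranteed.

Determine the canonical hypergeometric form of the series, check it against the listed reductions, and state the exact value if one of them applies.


x = 1 here; the reduced form reads 1F0, upper {-7}, lower {-}, C = 9/11. Verdict: terminating - the sum ends at index 7 because -7 is a negative integer; exact evaluation follows. Value: 0.

The tell: x = 1 and the constant factors (prefactor 9/11) combine into one prefactor.
Step ratio: r(k) = 1 * (k-7) / [(k+1)] - poly over poly, x = 1 from leading terms; C = 9/11 at k = 0.


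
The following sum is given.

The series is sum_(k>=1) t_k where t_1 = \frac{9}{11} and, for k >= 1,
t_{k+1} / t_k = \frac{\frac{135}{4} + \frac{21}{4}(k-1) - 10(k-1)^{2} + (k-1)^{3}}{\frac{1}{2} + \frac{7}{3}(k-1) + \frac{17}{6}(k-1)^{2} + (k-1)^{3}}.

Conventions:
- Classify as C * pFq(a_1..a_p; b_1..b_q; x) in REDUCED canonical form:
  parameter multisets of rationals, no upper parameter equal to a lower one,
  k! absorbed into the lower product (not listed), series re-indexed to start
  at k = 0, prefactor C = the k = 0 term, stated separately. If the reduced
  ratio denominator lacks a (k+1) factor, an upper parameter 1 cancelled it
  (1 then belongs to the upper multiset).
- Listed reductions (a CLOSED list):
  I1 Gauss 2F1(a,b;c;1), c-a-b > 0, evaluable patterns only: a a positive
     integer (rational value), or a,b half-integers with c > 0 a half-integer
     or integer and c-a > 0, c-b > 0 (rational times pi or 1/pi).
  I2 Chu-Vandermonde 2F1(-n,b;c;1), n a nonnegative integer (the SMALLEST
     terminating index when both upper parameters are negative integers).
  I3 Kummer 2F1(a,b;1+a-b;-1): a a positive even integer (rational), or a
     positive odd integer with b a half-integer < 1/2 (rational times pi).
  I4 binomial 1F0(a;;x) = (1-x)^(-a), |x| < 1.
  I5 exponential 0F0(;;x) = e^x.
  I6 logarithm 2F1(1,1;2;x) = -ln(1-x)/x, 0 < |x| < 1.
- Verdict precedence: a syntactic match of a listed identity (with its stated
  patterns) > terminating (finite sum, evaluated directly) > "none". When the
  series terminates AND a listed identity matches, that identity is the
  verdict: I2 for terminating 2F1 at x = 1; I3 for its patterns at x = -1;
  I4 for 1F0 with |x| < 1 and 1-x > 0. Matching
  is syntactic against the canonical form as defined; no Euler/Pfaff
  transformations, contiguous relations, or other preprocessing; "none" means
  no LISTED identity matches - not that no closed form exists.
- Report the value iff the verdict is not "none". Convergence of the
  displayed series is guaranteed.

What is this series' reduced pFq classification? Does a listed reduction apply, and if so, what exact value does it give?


Classification (C = \frac{9}{11}): 2F1 with upper {-9, -\frac{5}{2}}, lower {\frac{1}{3}}, argument x = 1. Verdict: Chu-Vandermonde (I2) applies (terminating 2F1 at x = 1 with n = 9, b = -5/2, c = \frac{1}{3}). Hence: \frac{614931670179}{1506672640}.

Key observation: t_0 being \frac{9}{11}, factor the ratio over Q (C = 9/11): negated roots = parameters.
Ratio: r(k) = 1 * (k-9) (k-\frac{5}{2}) / [(k+\frac{1}{3}) (k+1)] ; factor over Q: parameters, x = 1, and C = \frac{9}{11}.


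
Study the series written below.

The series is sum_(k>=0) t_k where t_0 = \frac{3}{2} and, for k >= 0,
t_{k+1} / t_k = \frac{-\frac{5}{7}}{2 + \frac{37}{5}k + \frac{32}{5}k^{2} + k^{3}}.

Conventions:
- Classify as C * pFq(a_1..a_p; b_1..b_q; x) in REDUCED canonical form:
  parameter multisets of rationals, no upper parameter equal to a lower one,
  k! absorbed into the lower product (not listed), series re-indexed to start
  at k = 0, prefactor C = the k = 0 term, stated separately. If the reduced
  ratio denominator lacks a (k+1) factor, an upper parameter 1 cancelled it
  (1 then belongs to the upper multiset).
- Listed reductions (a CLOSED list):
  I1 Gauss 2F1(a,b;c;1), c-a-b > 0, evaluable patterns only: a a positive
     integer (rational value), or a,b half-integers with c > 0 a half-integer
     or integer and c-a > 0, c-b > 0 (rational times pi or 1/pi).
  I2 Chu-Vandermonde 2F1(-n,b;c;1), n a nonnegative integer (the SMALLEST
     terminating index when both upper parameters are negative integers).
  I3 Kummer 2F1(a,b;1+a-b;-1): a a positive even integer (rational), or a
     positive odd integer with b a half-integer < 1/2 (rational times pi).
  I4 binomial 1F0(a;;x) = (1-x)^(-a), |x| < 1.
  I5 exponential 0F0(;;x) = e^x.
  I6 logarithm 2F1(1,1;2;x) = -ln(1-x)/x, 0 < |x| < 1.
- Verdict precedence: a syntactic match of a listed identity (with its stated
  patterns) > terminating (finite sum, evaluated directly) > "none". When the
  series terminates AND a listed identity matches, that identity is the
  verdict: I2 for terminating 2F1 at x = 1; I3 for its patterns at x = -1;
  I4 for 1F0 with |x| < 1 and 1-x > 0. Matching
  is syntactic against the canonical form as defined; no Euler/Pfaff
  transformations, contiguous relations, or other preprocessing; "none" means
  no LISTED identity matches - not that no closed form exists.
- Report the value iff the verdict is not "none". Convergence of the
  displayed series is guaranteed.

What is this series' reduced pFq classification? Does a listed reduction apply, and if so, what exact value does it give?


Prefactor \frac{3}{2}, argument -\frac{5}{7}: 0F2 with upper {-} over lower {\frac{2}{5}, 5}. Verdict: none (x = -\frac{5}{7}): each listed identity misses the multisets {-} ; {\frac{2}{5}, 5}.

Key observation: from the first term \frac{3}{2}: factor the ratio over Q (C = 3/2): negated roots = parameters.
Step ratio: r(k) = -\frac{5}{7} * 1 / [(k+\frac{2}{5}) (k+5) (k+1)] - poly over poly, x = -\frac{5}{7} from leading terms; C = \frac{3}{2} at k = 0.


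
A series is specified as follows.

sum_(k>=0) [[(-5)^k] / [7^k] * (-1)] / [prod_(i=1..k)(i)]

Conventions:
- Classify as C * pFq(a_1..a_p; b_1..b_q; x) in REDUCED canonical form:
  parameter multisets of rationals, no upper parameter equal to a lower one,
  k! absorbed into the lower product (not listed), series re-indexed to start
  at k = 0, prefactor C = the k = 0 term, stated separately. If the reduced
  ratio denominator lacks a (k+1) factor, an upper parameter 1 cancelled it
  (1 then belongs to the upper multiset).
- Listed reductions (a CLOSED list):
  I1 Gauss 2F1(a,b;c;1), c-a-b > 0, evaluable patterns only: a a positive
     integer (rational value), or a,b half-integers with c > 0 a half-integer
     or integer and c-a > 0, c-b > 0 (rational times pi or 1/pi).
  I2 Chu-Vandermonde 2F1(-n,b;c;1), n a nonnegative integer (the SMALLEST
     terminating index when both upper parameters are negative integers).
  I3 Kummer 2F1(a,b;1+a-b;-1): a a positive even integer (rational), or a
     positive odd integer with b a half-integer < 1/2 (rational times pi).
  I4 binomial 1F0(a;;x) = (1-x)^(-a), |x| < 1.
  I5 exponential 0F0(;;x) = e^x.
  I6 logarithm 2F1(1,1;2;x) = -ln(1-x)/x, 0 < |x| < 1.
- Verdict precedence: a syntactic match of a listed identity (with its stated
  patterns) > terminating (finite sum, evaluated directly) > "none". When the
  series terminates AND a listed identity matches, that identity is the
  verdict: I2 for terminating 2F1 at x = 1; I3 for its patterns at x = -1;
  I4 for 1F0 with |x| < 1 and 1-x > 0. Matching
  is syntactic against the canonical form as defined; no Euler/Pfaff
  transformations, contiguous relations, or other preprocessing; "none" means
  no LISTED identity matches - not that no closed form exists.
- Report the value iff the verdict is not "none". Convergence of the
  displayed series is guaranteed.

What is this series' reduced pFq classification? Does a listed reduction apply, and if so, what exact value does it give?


x = -5/7 here; the reduced form reads 0F0, upper {-}, lower {-}, C = -1. Verdict: the exponential series (I5) fires (the 0F0 exponential series at x = -5/7). Sum: (-1) * e^(-5/7).

Structural cue: t_0 being -1, the two geometric factors (C = -1, x = -5/7) combine into one argument.
Step ratio: r(k) = (-5/7) * 1 / [(k+1)] - rational in k, leading ratio (-5/7); with t_0 = -1, classification follows.
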